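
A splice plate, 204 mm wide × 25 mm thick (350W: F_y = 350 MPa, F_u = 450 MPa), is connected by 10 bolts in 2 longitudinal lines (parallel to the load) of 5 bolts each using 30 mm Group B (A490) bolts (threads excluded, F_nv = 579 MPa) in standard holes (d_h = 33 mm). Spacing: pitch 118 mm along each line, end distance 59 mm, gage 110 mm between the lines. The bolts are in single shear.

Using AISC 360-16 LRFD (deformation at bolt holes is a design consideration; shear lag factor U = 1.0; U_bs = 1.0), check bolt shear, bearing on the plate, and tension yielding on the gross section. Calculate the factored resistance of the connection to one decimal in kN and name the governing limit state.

Bolt shear: A_b = π(30)²/4 = 706.86 mm². φR_n = 0.75 × 579 × 706.86 × 10 × 1 = 3069.5 kN.
Bearing (25 mm plate, F_u = 450 MPa): end bolts L_c = 59 − 33/2 = 42.5, R_n = min(1.2×42.5×25×450, 2.4×30×25×450) = 573.75 kN/bolt; interior L_c = 118 − 33 = 85, R_n = 810 kN/bolt. φR_n = 0.75 × (2×573.75 + 8×810) = 5720.6 kN.
Tension yield (gross): A_g = 204×25 = 5100 mm². φR_n = 0.90 × 350 × 5100 = 1606.5 kN.
Governing: min(3069.5, 5720.6, 1606.5) = 1606.5 kN → gross-section yield.

1606.5 kN (gross-section yield governs)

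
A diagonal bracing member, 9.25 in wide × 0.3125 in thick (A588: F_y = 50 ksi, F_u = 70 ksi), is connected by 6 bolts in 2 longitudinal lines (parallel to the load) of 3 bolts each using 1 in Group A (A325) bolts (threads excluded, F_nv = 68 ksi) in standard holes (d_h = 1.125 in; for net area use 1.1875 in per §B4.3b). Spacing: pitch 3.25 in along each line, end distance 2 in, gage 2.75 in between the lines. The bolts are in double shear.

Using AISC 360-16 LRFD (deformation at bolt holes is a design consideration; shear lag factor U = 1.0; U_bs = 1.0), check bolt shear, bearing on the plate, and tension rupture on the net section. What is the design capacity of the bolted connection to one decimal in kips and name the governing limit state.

112.8 kips (net-section rupture governs)

Bolt shear: A_b = π(1)²/4 = 0.7854 in². φR_n = 0.75 × 68 × 0.7854 × 6 × 2 = 480.7 kips.
Bearing (0.3125 in plate, F_u = 70 ksi): end bolts L_c = 2 − 1.125/2 = 1.4375, R_n = min(1.2×1.4375×0.3125×70, 2.4×1×0.3125×70) = 37.734 kips/bolt; interior L_c = 3.25 − 1.125 = 2.125, R_n = 52.5 kips/bolt. φR_n = 0.75 × (2×37.734 + 4×52.5) = 214.1 kips.
Tension rupture (net): A_n = (9.25 − 2×1.1875)×0.3125 = 2.1484 in² (U = 1.0, A_e = A_n). φR_n = 0.75 × 70 × 2.1484 = 112.8 kips.
Governing: min(480.7, 214.1, 112.8) = 112.8 kips → net-section rupture.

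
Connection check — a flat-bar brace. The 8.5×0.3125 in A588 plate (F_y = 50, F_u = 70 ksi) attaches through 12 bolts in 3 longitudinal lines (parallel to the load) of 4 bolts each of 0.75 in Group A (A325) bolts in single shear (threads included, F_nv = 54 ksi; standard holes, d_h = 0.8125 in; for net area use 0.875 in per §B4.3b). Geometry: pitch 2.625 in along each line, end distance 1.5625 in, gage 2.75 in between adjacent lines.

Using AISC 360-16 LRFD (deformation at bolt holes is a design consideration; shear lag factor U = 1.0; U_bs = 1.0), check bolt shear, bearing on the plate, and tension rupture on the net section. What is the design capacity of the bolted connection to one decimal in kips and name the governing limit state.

Bolt shear: A_b = π(0.75)²/4 = 0.44179 in². φR_n = 0.75 × 54 × 0.44179 × 12 × 1 = 214.7 kips.
Bearing (0.3125 in plate, F_u = 70 ksi): end bolts L_c = 1.5625 − 0.8125/2 = 1.15625, R_n = min(1.2×1.15625×0.3125×70, 2.4×0.75×0.3125×70) = 30.352 kips/bolt; interior L_c = 2.625 − 0.8125 = 1.8125, R_n = 39.375 kips/bolt. φR_n = 0.75 × (3×30.352 + 9×39.375) = 334.1 kips.
Tension rupture (net): A_n = (8.5 − 3×0.875)×0.3125 = 1.8359 in² (U = 1.0, A_e = A_n). φR_n = 0.75 × 70 × 1.8359 = 96.4 kips.
Governing: min(214.7, 334.1, 96.4) = 96.4 kips → net-section rupture.

96.4 kips (net-section rupture governs)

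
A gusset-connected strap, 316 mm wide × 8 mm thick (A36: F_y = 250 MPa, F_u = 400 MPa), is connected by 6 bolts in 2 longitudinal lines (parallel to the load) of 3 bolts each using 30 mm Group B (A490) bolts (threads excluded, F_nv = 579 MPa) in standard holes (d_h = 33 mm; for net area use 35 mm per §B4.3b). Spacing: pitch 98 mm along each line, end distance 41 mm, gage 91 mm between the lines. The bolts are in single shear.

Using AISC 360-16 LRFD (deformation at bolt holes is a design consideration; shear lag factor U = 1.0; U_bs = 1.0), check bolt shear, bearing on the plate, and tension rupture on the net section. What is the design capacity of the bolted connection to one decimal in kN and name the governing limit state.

590.4 kN (net-section rupture governs)

Bolt shear: A_b = π(30)²/4 = 706.86 mm². φR_n = 0.75 × 579 × 706.86 × 6 × 1 = 1841.7 kN.
Bearing (8 mm plate, F_u = 400 MPa): end bolts L_c = 41 − 33/2 = 24.5, R_n = min(1.2×24.5×8×400, 2.4×30×8×400) = 94.08 kN/bolt; interior L_c = 98 − 33 = 65, R_n = 230.4 kN/bolt. φR_n = 0.75 × (2×94.08 + 4×230.4) = 832.3 kN.
Tension rupture (net): A_n = (316 − 2×35)×8 = 1968 mm² (U = 1.0, A_e = A_n). φR_n = 0.75 × 400 × 1968 = 590.4 kN.
Governing: min(1841.7, 832.3, 590.4) = 590.4 kN → net-section rupture.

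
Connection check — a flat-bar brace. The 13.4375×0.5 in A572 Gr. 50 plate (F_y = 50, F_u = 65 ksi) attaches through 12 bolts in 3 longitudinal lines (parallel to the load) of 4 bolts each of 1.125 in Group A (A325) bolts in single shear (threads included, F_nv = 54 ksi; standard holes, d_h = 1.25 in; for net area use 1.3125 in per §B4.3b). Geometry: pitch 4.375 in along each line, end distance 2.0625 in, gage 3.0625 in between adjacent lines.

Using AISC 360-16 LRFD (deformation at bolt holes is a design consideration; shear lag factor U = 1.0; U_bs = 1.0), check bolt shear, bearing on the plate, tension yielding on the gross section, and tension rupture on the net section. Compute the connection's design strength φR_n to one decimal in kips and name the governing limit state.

Bolt shear: A_b = π(1.125)²/4 = 0.99402 in². φR_n = 0.75 × 54 × 0.99402 × 12 × 1 = 483.1 kips.
Bearing (0.5 in plate, F_u = 65 ksi): end bolts L_c = 2.0625 − 1.25/2 = 1.4375, R_n = min(1.2×1.4375×0.5×65, 2.4×1.125×0.5×65) = 56.063 kips/bolt; interior L_c = 4.375 − 1.25 = 3.125, R_n = 87.75 kips/bolt. φR_n = 0.75 × (3×56.063 + 9×87.75) = 718.5 kips.
Tension yield (gross): A_g = 13.4375×0.5 = 6.7188 in². φR_n = 0.90 × 50 × 6.7188 = 302.3 kips.
Tension rupture (net): A_n = (13.4375 − 3×1.3125)×0.5 = 4.75 in² (U = 1.0, A_e = A_n). φR_n = 0.75 × 65 × 4.75 = 231.6 kips.
Governing: min(483.1, 718.5, 302.3, 231.6) = 231.6 kips → net-section rupture.

231.6 kips (net-section rupture governs)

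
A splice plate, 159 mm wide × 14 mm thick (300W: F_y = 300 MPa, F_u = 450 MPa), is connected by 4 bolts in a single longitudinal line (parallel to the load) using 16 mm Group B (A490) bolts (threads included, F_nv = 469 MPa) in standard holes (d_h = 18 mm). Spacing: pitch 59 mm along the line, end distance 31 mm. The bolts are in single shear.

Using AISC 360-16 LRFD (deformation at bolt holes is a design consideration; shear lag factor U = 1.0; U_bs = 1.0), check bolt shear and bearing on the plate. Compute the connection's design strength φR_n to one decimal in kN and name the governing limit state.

Bolt shear: A_b = π(16)²/4 = 201.06 mm². φR_n = 0.75 × 469 × 201.06 × 4 × 1 = 282.9 kN.
Bearing (14 mm plate, F_u = 450 MPa): end bolts L_c = 31 − 18/2 = 22, R_n = min(1.2×22×14×450, 2.4×16×14×450) = 166.32 kN/bolt; interior L_c = 59 − 18 = 41, R_n = 241.92 kN/bolt. φR_n = 0.75 × (1×166.32 + 3×241.92) = 669.1 kN.
Governing: min(282.9, 669.1) = 282.9 kN → bolt shear.

282.9 kN (bolt shear governs)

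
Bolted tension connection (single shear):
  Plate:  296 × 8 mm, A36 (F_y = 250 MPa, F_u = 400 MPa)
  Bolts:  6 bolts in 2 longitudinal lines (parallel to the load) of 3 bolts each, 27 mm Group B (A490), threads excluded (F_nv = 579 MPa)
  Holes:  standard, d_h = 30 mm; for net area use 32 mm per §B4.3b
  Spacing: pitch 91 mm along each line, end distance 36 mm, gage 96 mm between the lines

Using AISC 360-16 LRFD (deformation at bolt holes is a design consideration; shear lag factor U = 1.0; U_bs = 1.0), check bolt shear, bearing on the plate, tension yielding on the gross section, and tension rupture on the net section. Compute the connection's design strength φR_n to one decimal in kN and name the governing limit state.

532.8 kN (gross-section yield governs)

Bolt shear: A_b = π(27)²/4 = 572.56 mm². φR_n = 0.75 × 579 × 572.56 × 6 × 1 = 1491.8 kN.
Bearing (8 mm plate, F_u = 400 MPa): end bolts L_c = 36 − 30/2 = 21, R_n = min(1.2×21×8×400, 2.4×27×8×400) = 80.64 kN/bolt; interior L_c = 91 − 30 = 61, R_n = 207.36 kN/bolt. φR_n = 0.75 × (2×80.64 + 4×207.36) = 743.0 kN.
Tension yield (gross): A_g = 296×8 = 2368 mm². φR_n = 0.90 × 250 × 2368 = 532.8 kN.
Tension rupture (net): A_n = (296 − 2×32)×8 = 1856 mm² (U = 1.0, A_e = A_n). φR_n = 0.75 × 400 × 1856 = 556.8 kN.
Governing: min(1491.8, 743.0, 532.8, 556.8) = 532.8 kN → gross-section yield.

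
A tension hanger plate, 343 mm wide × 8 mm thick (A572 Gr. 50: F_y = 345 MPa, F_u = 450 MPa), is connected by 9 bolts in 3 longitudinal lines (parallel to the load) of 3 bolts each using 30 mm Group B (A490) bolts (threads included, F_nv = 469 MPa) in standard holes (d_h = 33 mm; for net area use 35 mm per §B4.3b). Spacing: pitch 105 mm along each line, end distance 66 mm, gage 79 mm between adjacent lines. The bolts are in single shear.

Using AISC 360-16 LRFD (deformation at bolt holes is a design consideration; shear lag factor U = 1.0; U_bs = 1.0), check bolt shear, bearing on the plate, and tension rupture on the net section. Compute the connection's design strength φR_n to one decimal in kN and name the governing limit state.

642.6 kN (net-section rupture governs)

Bolt shear: A_b = π(30)²/4 = 706.86 mm². φR_n = 0.75 × 469 × 706.86 × 9 × 1 = 2237.7 kN.
Bearing (8 mm plate, F_u = 450 MPa): end bolts L_c = 66 − 33/2 = 49.5, R_n = min(1.2×49.5×8×450, 2.4×30×8×450) = 213.84 kN/bolt; interior L_c = 105 − 33 = 72, R_n = 259.2 kN/bolt. φR_n = 0.75 × (3×213.84 + 6×259.2) = 1647.5 kN.
Tension rupture (net): A_n = (343 − 3×35)×8 = 1904 mm² (U = 1.0, A_e = A_n). φR_n = 0.75 × 450 × 1904 = 642.6 kN.
Governing: min(2237.7, 1647.5, 642.6) = 642.6 kN → net-section rupture.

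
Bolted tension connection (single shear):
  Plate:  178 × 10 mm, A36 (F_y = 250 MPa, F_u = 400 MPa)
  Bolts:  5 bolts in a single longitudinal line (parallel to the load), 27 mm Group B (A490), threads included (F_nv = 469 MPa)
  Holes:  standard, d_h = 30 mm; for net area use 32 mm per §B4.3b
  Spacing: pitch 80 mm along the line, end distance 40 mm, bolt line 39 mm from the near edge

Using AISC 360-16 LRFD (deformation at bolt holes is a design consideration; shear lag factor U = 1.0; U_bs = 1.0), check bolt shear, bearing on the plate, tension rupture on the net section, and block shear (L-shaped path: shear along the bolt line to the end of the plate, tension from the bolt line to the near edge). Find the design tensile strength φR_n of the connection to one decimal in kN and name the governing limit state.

438.0 kN (net-section rupture governs)

Bolt shear: A_b = π(27)²/4 = 572.56 mm². φR_n = 0.75 × 469 × 572.56 × 5 × 1 = 1007.0 kN.
Bearing (10 mm plate, F_u = 400 MPa): end bolts L_c = 40 − 30/2 = 25, R_n = min(1.2×25×10×400, 2.4×27×10×400) = 120 kN/bolt; interior L_c = 80 − 30 = 50, R_n = 240 kN/bolt. φR_n = 0.75 × (1×120 + 4×240) = 810.0 kN.
Tension rupture (net): A_n = (178 − 1×32)×10 = 1460 mm² (U = 1.0, A_e = A_n). φR_n = 0.75 × 400 × 1460 = 438.0 kN.
Block shear: shear path 1×[40+4×80] = 1×360 mm, A_gv = 3600, A_nv = 1×(360 − 4.5×32)×10 = 2160 mm²; tension to near edge: (39 − 0.5×32)×10 = 230 mm². R_n = min(0.6×400×2160, 0.6×250×3600) + 1.0×400×230 = min(518.4, 540) + 92 = 610.4 kN. φR_n = 0.75 × 610.4 = 457.8 kN.
Governing: min(1007.0, 810.0, 438.0, 457.8) = 438.0 kN → net-section rupture.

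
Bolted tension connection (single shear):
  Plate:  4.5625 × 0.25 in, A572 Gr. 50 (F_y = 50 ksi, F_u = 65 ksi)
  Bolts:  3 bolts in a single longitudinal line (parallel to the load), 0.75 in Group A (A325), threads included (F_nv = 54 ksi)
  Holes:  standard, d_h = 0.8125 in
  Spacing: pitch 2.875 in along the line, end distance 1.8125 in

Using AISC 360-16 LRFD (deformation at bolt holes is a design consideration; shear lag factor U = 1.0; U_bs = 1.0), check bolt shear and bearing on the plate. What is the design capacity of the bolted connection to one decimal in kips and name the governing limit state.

53.7 kips (bolt shear governs)

Bolt shear: A_b = π(0.75)²/4 = 0.44179 in². φR_n = 0.75 × 54 × 0.44179 × 3 × 1 = 53.7 kips.
Bearing (0.25 in plate, F_u = 65 ksi): end bolts L_c = 1.8125 − 0.8125/2 = 1.40625, R_n = min(1.2×1.40625×0.25×65, 2.4×0.75×0.25×65) = 27.422 kips/bolt; interior L_c = 2.875 − 0.8125 = 2.0625, R_n = 29.25 kips/bolt. φR_n = 0.75 × (1×27.422 + 2×29.25) = 64.4 kips.
Governing: min(53.7, 64.4) = 53.7 kips → bolt shear.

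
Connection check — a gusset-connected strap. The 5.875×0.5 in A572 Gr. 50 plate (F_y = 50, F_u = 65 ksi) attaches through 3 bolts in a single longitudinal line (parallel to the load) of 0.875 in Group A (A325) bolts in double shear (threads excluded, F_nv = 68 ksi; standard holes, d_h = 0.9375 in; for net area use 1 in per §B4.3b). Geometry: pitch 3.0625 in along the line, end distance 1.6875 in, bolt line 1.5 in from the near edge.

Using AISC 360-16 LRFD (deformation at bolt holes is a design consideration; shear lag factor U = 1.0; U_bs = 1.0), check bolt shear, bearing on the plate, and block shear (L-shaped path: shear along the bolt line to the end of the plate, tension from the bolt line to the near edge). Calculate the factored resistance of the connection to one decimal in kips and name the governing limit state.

102.1 kips (block shear governs)

Bolt shear: A_b = π(0.875)²/4 = 0.60132 in². φR_n = 0.75 × 68 × 0.60132 × 3 × 2 = 184.0 kips.
Bearing (0.5 in plate, F_u = 65 ksi): end bolts L_c = 1.6875 − 0.9375/2 = 1.21875, R_n = min(1.2×1.21875×0.5×65, 2.4×0.875×0.5×65) = 47.531 kips/bolt; interior L_c = 3.0625 − 0.9375 = 2.125, R_n = 68.25 kips/bolt. φR_n = 0.75 × (1×47.531 + 2×68.25) = 138.0 kips.
Block shear: shear path 1×[1.6875+2×3.0625] = 1×7.8125 in, A_gv = 3.9063, A_nv = 1×(7.8125 − 2.5×1)×0.5 = 2.6563 in²; tension to near edge: (1.5 − 0.5×1)×0.5 = 0.5 in². R_n = min(0.6×65×2.6563, 0.6×50×3.9063) + 1.0×65×0.5 = min(103.6, 117.19) + 32.5 = 136.1 kips. φR_n = 0.75 × 136.1 = 102.1 kips.
Governing: min(184.0, 138.0, 102.1) = 102.1 kips → block shear.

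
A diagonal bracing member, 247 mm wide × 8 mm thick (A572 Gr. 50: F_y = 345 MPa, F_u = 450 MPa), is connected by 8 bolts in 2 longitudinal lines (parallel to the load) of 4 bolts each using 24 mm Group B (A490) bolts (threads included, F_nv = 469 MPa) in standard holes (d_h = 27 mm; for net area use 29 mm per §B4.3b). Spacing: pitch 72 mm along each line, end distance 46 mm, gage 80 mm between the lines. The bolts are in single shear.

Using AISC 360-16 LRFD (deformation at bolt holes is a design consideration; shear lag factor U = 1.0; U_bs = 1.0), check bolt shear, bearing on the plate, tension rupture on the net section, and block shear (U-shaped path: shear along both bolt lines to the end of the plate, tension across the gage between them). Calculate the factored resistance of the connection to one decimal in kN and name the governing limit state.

510.3 kN (net-section rupture governs)

Bolt shear: A_b = π(24)²/4 = 452.39 mm². φR_n = 0.75 × 469 × 452.39 × 8 × 1 = 1273.0 kN.
Bearing (8 mm plate, F_u = 450 MPa): end bolts L_c = 46 − 27/2 = 32.5, R_n = min(1.2×32.5×8×450, 2.4×24×8×450) = 140.4 kN/bolt; interior L_c = 72 − 27 = 45, R_n = 194.4 kN/bolt. φR_n = 0.75 × (2×140.4 + 6×194.4) = 1085.4 kN.
Tension rupture (net): A_n = (247 − 2×29)×8 = 1512 mm² (U = 1.0, A_e = A_n). φR_n = 0.75 × 450 × 1512 = 510.3 kN.
Block shear: shear path 2×[46+3×72] = 2×262 mm, A_gv = 4192, A_nv = 2×(262 − 3.5×29)×8 = 2568 mm²; tension across gage: (80 − 1×29)×8 = 408 mm². R_n = min(0.6×450×2568, 0.6×345×4192) + 1.0×450×408 = min(693.36, 867.74) + 183.6 = 876.96 kN. φR_n = 0.75 × 876.96 = 657.7 kN.
Governing: min(1273.0, 1085.4, 510.3, 657.7) = 510.3 kN → net-section rupture.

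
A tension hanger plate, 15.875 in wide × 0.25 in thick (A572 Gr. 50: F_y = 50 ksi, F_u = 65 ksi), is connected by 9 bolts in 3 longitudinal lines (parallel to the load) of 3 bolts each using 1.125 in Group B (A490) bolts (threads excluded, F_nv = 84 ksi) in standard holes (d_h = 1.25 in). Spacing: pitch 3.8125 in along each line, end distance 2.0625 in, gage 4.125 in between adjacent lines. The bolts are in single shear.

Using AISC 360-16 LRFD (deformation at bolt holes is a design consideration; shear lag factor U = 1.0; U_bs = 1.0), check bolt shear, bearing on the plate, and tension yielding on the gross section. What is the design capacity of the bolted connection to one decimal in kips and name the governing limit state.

Bolt shear: A_b = π(1.125)²/4 = 0.99402 in². φR_n = 0.75 × 84 × 0.99402 × 9 × 1 = 563.6 kips.
Bearing (0.25 in plate, F_u = 65 ksi): end bolts L_c = 2.0625 − 1.25/2 = 1.4375, R_n = min(1.2×1.4375×0.25×65, 2.4×1.125×0.25×65) = 28.031 kips/bolt; interior L_c = 3.8125 − 1.25 = 2.5625, R_n = 43.875 kips/bolt. φR_n = 0.75 × (3×28.031 + 6×43.875) = 260.5 kips.
Tension yield (gross): A_g = 15.875×0.25 = 3.9688 in². φR_n = 0.90 × 50 × 3.9688 = 178.6 kips.
Governing: min(563.6, 260.5, 178.6) = 178.6 kips → gross-section yield.

178.6 kips (gross-section yield governs)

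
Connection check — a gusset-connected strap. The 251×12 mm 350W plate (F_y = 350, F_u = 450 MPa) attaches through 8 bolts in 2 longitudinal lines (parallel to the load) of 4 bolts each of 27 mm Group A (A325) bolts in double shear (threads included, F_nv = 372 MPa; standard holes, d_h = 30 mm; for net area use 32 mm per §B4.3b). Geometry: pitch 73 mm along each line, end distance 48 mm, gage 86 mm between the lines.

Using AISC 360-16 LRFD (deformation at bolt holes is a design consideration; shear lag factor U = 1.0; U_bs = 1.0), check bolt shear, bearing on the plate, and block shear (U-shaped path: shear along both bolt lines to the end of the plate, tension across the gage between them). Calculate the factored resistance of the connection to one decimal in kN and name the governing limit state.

972.0 kN (block shear governs)

Bolt shear: A_b = π(27)²/4 = 572.56 mm². φR_n = 0.75 × 372 × 572.56 × 8 × 2 = 2555.9 kN.
Bearing (12 mm plate, F_u = 450 MPa): end bolts L_c = 48 − 30/2 = 33, R_n = min(1.2×33×12×450, 2.4×27×12×450) = 213.84 kN/bolt; interior L_c = 73 − 30 = 43, R_n = 278.64 kN/bolt. φR_n = 0.75 × (2×213.84 + 6×278.64) = 1574.6 kN.
Block shear: shear path 2×[48+3×73] = 2×267 mm, A_gv = 6408, A_nv = 2×(267 − 3.5×32)×12 = 3720 mm²; tension across gage: (86 − 1×32)×12 = 648 mm². R_n = min(0.6×450×3720, 0.6×350×6408) + 1.0×450×648 = min(1004.4, 1345.7) + 291.6 = 1296 kN. φR_n = 0.75 × 1296 = 972.0 kN.
Governing: min(2555.9, 1574.6, 972.0) = 972.0 kN → block shear.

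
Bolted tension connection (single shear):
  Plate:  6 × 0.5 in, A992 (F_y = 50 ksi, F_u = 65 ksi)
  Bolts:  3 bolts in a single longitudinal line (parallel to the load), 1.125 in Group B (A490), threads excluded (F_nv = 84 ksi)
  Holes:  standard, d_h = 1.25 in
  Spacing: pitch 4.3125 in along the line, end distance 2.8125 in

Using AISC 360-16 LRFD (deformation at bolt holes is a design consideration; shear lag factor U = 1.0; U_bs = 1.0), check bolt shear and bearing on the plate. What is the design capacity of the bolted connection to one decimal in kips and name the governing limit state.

187.9 kips (bolt shear governs)

Bolt shear: A_b = π(1.125)²/4 = 0.99402 in². φR_n = 0.75 × 84 × 0.99402 × 3 × 1 = 187.9 kips.
Bearing (0.5 in plate, F_u = 65 ksi): end bolts L_c = 2.8125 − 1.25/2 = 2.1875, R_n = min(1.2×2.1875×0.5×65, 2.4×1.125×0.5×65) = 85.313 kips/bolt; interior L_c = 4.3125 − 1.25 = 3.0625, R_n = 87.75 kips/bolt. φR_n = 0.75 × (1×85.313 + 2×87.75) = 195.6 kips.
Governing: min(187.9, 195.6) = 187.9 kips → bolt shear.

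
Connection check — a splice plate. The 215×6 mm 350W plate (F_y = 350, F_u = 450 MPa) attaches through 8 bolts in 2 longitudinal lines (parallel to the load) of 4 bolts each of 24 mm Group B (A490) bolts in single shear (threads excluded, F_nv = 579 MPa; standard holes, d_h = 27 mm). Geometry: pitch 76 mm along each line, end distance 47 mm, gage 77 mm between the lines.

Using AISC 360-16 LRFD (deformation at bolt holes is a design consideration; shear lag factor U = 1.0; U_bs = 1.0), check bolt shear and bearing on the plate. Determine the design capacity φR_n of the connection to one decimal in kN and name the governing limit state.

862.7 kN (bearing governs)

Bolt shear: A_b = π(24)²/4 = 452.39 mm². φR_n = 0.75 × 579 × 452.39 × 8 × 1 = 1571.6 kN.
Bearing (6 mm plate, F_u = 450 MPa): end bolts L_c = 47 − 27/2 = 33.5, R_n = min(1.2×33.5×6×450, 2.4×24×6×450) = 108.54 kN/bolt; interior L_c = 76 − 27 = 49, R_n = 155.52 kN/bolt. φR_n = 0.75 × (2×108.54 + 6×155.52) = 862.7 kN.
Governing: min(1571.6, 862.7) = 862.7 kN → bearing.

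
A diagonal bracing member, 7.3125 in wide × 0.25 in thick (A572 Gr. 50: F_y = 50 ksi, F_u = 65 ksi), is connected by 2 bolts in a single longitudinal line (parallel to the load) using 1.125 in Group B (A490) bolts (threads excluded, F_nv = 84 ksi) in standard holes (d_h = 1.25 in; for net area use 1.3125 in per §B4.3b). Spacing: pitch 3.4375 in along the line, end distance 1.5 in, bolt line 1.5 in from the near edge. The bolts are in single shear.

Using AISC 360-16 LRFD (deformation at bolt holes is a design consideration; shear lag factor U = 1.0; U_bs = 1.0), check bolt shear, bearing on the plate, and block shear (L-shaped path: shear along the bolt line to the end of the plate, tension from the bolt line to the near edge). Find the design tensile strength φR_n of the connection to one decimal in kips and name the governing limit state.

Bolt shear: A_b = π(1.125)²/4 = 0.99402 in². φR_n = 0.75 × 84 × 0.99402 × 2 × 1 = 125.2 kips.
Bearing (0.25 in plate, F_u = 65 ksi): end bolts L_c = 1.5 − 1.25/2 = 0.875, R_n = min(1.2×0.875×0.25×65, 2.4×1.125×0.25×65) = 17.063 kips/bolt; interior L_c = 3.4375 − 1.25 = 2.1875, R_n = 42.656 kips/bolt. φR_n = 0.75 × (1×17.063 + 1×42.656) = 44.8 kips.
Block shear: shear path 1×[1.5+1×3.4375] = 1×4.9375 in, A_gv = 1.2344, A_nv = 1×(4.9375 − 1.5×1.3125)×0.25 = 0.74219 in²; tension to near edge: (1.5 − 0.5×1.3125)×0.25 = 0.21094 in². R_n = min(0.6×65×0.74219, 0.6×50×1.2344) + 1.0×65×0.21094 = min(28.945, 37.032) + 13.711 = 42.656 kips. φR_n = 0.75 × 42.656 = 32.0 kips.
Governing: min(125.2, 44.8, 32.0) = 32.0 kips → block shear.

32.0 kips (block shear governs)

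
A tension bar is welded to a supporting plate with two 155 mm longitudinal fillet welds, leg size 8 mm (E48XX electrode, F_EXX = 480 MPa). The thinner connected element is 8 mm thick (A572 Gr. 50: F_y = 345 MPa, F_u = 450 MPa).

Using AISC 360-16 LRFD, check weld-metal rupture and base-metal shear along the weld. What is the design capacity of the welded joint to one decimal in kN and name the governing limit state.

378.7 kN (weld metal governs)

Weld metal: throat = 0.707×8 = 5.656 mm, L = 2×155 = 310 mm. φR_n = 0.75 × 0.6 × 480 × 5.656 × 310 = 378.7 kN.
Base metal shear (8 mm plate): yield φR_n = 1.0×0.6×345×8×310 = 513.4 kN; rupture φR_n = 0.75×0.6×450×8×310 = 502.2 kN; take 502.2 kN (rupture).
Governing: min(378.7, 502.2) = 378.7 kN → weld metal.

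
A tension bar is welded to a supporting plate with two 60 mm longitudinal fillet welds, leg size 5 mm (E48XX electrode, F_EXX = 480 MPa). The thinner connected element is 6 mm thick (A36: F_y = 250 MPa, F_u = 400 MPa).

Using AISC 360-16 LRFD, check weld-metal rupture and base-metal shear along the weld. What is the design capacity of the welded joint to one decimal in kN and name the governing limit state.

Weld metal: throat = 0.707×5 = 3.535 mm, L = 2×60 = 120 mm. φR_n = 0.75 × 0.6 × 480 × 3.535 × 120 = 91.6 kN.
Base metal shear (6 mm plate): yield φR_n = 1.0×0.6×250×6×120 = 108.0 kN; rupture φR_n = 0.75×0.6×400×6×120 = 129.6 kN; take 108.0 kN (yield).
Governing: min(91.6, 108.0) = 91.6 kN → weld metal.

91.6 kN (weld metal governs)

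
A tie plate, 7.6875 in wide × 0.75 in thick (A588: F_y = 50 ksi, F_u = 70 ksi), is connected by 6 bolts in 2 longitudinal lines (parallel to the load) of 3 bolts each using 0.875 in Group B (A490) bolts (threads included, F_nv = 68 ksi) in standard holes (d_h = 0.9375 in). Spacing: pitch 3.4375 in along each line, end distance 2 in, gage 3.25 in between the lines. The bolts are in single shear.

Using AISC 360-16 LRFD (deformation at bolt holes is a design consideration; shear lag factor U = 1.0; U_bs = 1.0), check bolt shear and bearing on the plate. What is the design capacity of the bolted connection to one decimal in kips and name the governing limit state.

Bolt shear: A_b = π(0.875)²/4 = 0.60132 in². φR_n = 0.75 × 68 × 0.60132 × 6 × 1 = 184.0 kips.
Bearing (0.75 in plate, F_u = 70 ksi): end bolts L_c = 2 − 0.9375/2 = 1.53125, R_n = min(1.2×1.53125×0.75×70, 2.4×0.875×0.75×70) = 96.469 kips/bolt; interior L_c = 3.4375 − 0.9375 = 2.5, R_n = 110.25 kips/bolt. φR_n = 0.75 × (2×96.469 + 4×110.25) = 475.5 kips.
Governing: min(184.0, 475.5) = 184.0 kips → bolt shear.

184.0 kips (bolt shear governs)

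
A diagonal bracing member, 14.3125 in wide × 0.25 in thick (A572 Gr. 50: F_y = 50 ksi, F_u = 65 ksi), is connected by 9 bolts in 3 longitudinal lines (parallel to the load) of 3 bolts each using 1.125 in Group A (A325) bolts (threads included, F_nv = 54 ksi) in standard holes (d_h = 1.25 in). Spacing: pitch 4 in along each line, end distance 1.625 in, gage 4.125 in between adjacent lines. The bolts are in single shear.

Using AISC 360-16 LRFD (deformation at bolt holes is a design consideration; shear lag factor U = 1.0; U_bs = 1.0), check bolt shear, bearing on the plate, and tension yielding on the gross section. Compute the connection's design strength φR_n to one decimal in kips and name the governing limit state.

Bolt shear: A_b = π(1.125)²/4 = 0.99402 in². φR_n = 0.75 × 54 × 0.99402 × 9 × 1 = 362.3 kips.
Bearing (0.25 in plate, F_u = 65 ksi): end bolts L_c = 1.625 − 1.25/2 = 1, R_n = min(1.2×1×0.25×65, 2.4×1.125×0.25×65) = 19.5 kips/bolt; interior L_c = 4 − 1.25 = 2.75, R_n = 43.875 kips/bolt. φR_n = 0.75 × (3×19.5 + 6×43.875) = 241.3 kips.
Tension yield (gross): A_g = 14.3125×0.25 = 3.5781 in². φR_n = 0.90 × 50 × 3.5781 = 161.0 kips.
Governing: min(362.3, 241.3, 161.0) = 161.0 kips → gross-section yield.

161.0 kips (gross-section yield governs)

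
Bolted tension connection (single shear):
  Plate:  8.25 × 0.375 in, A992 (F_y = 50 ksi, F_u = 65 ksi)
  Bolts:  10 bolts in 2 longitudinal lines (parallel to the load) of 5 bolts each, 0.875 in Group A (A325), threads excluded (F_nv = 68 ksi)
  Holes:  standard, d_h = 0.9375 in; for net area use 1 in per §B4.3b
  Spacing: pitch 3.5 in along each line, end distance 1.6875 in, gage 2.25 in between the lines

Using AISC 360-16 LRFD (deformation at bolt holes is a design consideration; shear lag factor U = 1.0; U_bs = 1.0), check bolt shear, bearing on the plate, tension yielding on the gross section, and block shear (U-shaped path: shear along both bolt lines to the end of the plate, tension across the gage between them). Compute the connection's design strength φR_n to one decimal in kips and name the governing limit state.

139.2 kips (gross-section yield governs)

Bolt shear: A_b = π(0.875)²/4 = 0.60132 in². φR_n = 0.75 × 68 × 0.60132 × 10 × 1 = 306.7 kips.
Bearing (0.375 in plate, F_u = 65 ksi): end bolts L_c = 1.6875 − 0.9375/2 = 1.21875, R_n = min(1.2×1.21875×0.375×65, 2.4×0.875×0.375×65) = 35.648 kips/bolt; interior L_c = 3.5 − 0.9375 = 2.5625, R_n = 51.188 kips/bolt. φR_n = 0.75 × (2×35.648 + 8×51.188) = 360.6 kips.
Tension yield (gross): A_g = 8.25×0.375 = 3.0938 in². φR_n = 0.90 × 50 × 3.0938 = 139.2 kips.
Block shear: shear path 2×[1.6875+4×3.5] = 2×15.6875 in, A_gv = 11.766, A_nv = 2×(15.6875 − 4.5×1)×0.375 = 8.3906 in²; tension across gage: (2.25 − 1×1)×0.375 = 0.46875 in². R_n = min(0.6×65×8.3906, 0.6×50×11.766) + 1.0×65×0.46875 = min(327.23, 352.98) + 30.469 = 357.7 kips. φR_n = 0.75 × 357.7 = 268.3 kips.
Governing: min(306.7, 360.6, 139.2, 268.3) = 139.2 kips → gross-section yield.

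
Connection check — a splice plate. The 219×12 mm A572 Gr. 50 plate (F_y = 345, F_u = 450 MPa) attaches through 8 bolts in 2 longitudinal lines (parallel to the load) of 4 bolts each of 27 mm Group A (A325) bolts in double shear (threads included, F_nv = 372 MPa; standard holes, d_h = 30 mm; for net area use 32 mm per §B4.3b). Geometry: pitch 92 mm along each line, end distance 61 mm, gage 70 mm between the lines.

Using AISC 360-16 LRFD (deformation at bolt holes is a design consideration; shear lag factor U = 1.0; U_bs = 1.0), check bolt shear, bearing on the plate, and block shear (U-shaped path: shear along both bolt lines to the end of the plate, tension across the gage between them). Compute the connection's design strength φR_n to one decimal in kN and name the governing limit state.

Bolt shear: A_b = π(27)²/4 = 572.56 mm². φR_n = 0.75 × 372 × 572.56 × 8 × 2 = 2555.9 kN.
Bearing (12 mm plate, F_u = 450 MPa): end bolts L_c = 61 − 30/2 = 46, R_n = min(1.2×46×12×450, 2.4×27×12×450) = 298.08 kN/bolt; interior L_c = 92 − 30 = 62, R_n = 349.92 kN/bolt. φR_n = 0.75 × (2×298.08 + 6×349.92) = 2021.8 kN.
Block shear: shear path 2×[61+3×92] = 2×337 mm, A_gv = 8088, A_nv = 2×(337 − 3.5×32)×12 = 5400 mm²; tension across gage: (70 − 1×32)×12 = 456 mm². R_n = min(0.6×450×5400, 0.6×345×8088) + 1.0×450×456 = min(1458, 1674.2) + 205.2 = 1663.2 kN. φR_n = 0.75 × 1663.2 = 1247.4 kN.
Governing: min(2555.9, 2021.8, 1247.4) = 1247.4 kN → block shear.

1247.4 kN (block shear governs)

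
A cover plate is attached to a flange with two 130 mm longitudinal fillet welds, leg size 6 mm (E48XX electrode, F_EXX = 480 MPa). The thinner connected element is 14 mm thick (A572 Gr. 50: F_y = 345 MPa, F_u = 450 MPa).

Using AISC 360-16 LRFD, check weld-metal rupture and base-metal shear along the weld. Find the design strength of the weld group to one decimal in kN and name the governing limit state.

Weld metal: throat = 0.707×6 = 4.242 mm, L = 2×130 = 260 mm. φR_n = 0.75 × 0.6 × 480 × 4.242 × 260 = 238.2 kN.
Base metal shear (14 mm plate): yield φR_n = 1.0×0.6×345×14×260 = 753.5 kN; rupture φR_n = 0.75×0.6×450×14×260 = 737.1 kN; take 737.1 kN (rupture).
Governing: min(238.2, 737.1) = 238.2 kN → weld metal.

238.2 kN (weld metal governs)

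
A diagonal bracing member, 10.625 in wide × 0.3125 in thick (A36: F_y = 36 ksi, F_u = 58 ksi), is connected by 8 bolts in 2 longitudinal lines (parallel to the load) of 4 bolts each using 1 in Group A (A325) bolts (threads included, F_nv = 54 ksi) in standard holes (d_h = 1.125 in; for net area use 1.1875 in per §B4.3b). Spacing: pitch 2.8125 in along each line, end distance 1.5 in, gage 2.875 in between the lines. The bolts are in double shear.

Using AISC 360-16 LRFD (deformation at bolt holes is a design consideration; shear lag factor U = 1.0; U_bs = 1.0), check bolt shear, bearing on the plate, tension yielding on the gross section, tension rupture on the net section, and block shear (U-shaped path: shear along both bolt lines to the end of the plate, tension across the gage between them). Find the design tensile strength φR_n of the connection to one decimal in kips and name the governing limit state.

Bolt shear: A_b = π(1)²/4 = 0.7854 in². φR_n = 0.75 × 54 × 0.7854 × 8 × 2 = 508.9 kips.
Bearing (0.3125 in plate, F_u = 58 ksi): end bolts L_c = 1.5 − 1.125/2 = 0.9375, R_n = min(1.2×0.9375×0.3125×58, 2.4×1×0.3125×58) = 20.391 kips/bolt; interior L_c = 2.8125 − 1.125 = 1.6875, R_n = 36.703 kips/bolt. φR_n = 0.75 × (2×20.391 + 6×36.703) = 195.8 kips.
Tension yield (gross): A_g = 10.625×0.3125 = 3.3203 in². φR_n = 0.90 × 36 × 3.3203 = 107.6 kips.
Tension rupture (net): A_n = (10.625 − 2×1.1875)×0.3125 = 2.5781 in² (U = 1.0, A_e = A_n). φR_n = 0.75 × 58 × 2.5781 = 112.1 kips.
Block shear: shear path 2×[1.5+3×2.8125] = 2×9.9375 in, A_gv = 6.2109, A_nv = 2×(9.9375 − 3.5×1.1875)×0.3125 = 3.6133 in²; tension across gage: (2.875 − 1×1.1875)×0.3125 = 0.52734 in². R_n = min(0.6×58×3.6133, 0.6×36×6.2109) + 1.0×58×0.52734 = min(125.74, 134.16) + 30.586 = 156.33 kips. φR_n = 0.75 × 156.33 = 117.2 kips.
Governing: min(508.9, 195.8, 107.6, 112.1, 117.2) = 107.6 kips → gross-section yield.

107.6 kips (gross-section yield governs)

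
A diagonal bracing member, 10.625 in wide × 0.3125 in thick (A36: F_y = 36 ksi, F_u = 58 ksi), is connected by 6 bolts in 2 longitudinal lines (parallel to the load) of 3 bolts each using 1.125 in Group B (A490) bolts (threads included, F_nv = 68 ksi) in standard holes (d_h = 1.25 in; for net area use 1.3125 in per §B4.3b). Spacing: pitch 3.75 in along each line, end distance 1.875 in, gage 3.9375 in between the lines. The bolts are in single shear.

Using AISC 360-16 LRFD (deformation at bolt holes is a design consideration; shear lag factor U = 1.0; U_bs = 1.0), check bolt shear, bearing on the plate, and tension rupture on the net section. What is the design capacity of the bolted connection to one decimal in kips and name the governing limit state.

108.8 kips (net-section rupture governs)

Bolt shear: A_b = π(1.125)²/4 = 0.99402 in². φR_n = 0.75 × 68 × 0.99402 × 6 × 1 = 304.2 kips.
Bearing (0.3125 in plate, F_u = 58 ksi): end bolts L_c = 1.875 − 1.25/2 = 1.25, R_n = min(1.2×1.25×0.3125×58, 2.4×1.125×0.3125×58) = 27.188 kips/bolt; interior L_c = 3.75 − 1.25 = 2.5, R_n = 48.938 kips/bolt. φR_n = 0.75 × (2×27.188 + 4×48.938) = 187.6 kips.
Tension rupture (net): A_n = (10.625 − 2×1.3125)×0.3125 = 2.5 in² (U = 1.0, A_e = A_n). φR_n = 0.75 × 58 × 2.5 = 108.8 kips.
Governing: min(304.2, 187.6, 108.8) = 108.8 kips → net-section rupture.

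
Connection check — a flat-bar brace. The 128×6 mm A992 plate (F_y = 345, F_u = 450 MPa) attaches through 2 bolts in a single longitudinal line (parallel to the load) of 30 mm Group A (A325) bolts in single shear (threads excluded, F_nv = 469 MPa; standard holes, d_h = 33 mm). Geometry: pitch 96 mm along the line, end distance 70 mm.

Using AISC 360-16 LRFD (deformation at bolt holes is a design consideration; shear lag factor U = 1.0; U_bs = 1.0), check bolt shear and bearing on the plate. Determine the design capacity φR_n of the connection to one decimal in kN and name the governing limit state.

Bolt shear: A_b = π(30)²/4 = 706.86 mm². φR_n = 0.75 × 469 × 706.86 × 2 × 1 = 497.3 kN.
Bearing (6 mm plate, F_u = 450 MPa): end bolts L_c = 70 − 33/2 = 53.5, R_n = min(1.2×53.5×6×450, 2.4×30×6×450) = 173.34 kN/bolt; interior L_c = 96 − 33 = 63, R_n = 194.4 kN/bolt. φR_n = 0.75 × (1×173.34 + 1×194.4) = 275.8 kN.
Governing: min(497.3, 275.8) = 275.8 kN → bearing.

275.8 kN (bearing governs)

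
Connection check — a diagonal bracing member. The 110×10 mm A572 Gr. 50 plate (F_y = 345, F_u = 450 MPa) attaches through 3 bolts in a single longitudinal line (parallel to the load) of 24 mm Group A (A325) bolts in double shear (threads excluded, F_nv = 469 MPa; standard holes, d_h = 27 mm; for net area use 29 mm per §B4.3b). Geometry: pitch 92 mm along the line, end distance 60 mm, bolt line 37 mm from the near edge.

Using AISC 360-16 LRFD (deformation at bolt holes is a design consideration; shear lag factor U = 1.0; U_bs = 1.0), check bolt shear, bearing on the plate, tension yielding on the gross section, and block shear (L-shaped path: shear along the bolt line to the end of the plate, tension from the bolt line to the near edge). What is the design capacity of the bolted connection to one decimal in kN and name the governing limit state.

Bolt shear: A_b = π(24)²/4 = 452.39 mm². φR_n = 0.75 × 469 × 452.39 × 3 × 2 = 954.8 kN.
Bearing (10 mm plate, F_u = 450 MPa): end bolts L_c = 60 − 27/2 = 46.5, R_n = min(1.2×46.5×10×450, 2.4×24×10×450) = 251.1 kN/bolt; interior L_c = 92 − 27 = 65, R_n = 259.2 kN/bolt. φR_n = 0.75 × (1×251.1 + 2×259.2) = 577.1 kN.
Tension yield (gross): A_g = 110×10 = 1100 mm². φR_n = 0.90 × 345 × 1100 = 341.6 kN.
Block shear: shear path 1×[60+2×92] = 1×244 mm, A_gv = 2440, A_nv = 1×(244 − 2.5×29)×10 = 1715 mm²; tension to near edge: (37 − 0.5×29)×10 = 225 mm². R_n = min(0.6×450×1715, 0.6×345×2440) + 1.0×450×225 = min(463.05, 505.08) + 101.25 = 564.3 kN. φR_n = 0.75 × 564.3 = 423.2 kN.
Governing: min(954.8, 577.1, 341.6, 423.2) = 341.6 kN → gross-section yield.

341.6 kN (gross-section yield governs)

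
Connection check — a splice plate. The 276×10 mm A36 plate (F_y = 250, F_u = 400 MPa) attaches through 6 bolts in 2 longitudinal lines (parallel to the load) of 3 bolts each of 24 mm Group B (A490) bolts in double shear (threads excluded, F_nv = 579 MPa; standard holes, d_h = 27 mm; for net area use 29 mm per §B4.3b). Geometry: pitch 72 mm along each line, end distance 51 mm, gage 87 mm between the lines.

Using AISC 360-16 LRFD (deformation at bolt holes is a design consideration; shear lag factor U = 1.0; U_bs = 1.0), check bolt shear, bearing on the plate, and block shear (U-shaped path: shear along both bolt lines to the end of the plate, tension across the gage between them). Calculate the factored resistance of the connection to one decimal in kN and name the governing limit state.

Bolt shear: A_b = π(24)²/4 = 452.39 mm². φR_n = 0.75 × 579 × 452.39 × 6 × 2 = 2357.4 kN.
Bearing (10 mm plate, F_u = 400 MPa): end bolts L_c = 51 − 27/2 = 37.5, R_n = min(1.2×37.5×10×400, 2.4×24×10×400) = 180 kN/bolt; interior L_c = 72 − 27 = 45, R_n = 216 kN/bolt. φR_n = 0.75 × (2×180 + 4×216) = 918.0 kN.
Block shear: shear path 2×[51+2×72] = 2×195 mm, A_gv = 3900, A_nv = 2×(195 − 2.5×29)×10 = 2450 mm²; tension across gage: (87 − 1×29)×10 = 580 mm². R_n = min(0.6×400×2450, 0.6×250×3900) + 1.0×400×580 = min(588, 585) + 232 = 817 kN. φR_n = 0.75 × 817 = 612.8 kN.
Governing: min(2357.4, 918.0, 612.8) = 612.8 kN → block shear.

612.8 kN (block shear governs)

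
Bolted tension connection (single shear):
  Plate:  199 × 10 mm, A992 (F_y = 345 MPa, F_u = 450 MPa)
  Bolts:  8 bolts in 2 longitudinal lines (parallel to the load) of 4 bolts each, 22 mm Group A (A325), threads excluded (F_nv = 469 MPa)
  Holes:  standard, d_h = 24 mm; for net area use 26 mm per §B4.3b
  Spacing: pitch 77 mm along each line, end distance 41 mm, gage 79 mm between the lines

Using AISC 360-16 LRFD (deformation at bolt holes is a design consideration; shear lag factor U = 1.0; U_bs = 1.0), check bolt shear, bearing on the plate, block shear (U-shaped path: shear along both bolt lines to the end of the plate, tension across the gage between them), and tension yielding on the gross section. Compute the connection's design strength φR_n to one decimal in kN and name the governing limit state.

Bolt shear: A_b = π(22)²/4 = 380.13 mm². φR_n = 0.75 × 469 × 380.13 × 8 × 1 = 1069.7 kN.
Bearing (10 mm plate, F_u = 450 MPa): end bolts L_c = 41 − 24/2 = 29, R_n = min(1.2×29×10×450, 2.4×22×10×450) = 156.6 kN/bolt; interior L_c = 77 − 24 = 53, R_n = 237.6 kN/bolt. φR_n = 0.75 × (2×156.6 + 6×237.6) = 1304.1 kN.
Block shear: shear path 2×[41+3×77] = 2×272 mm, A_gv = 5440, A_nv = 2×(272 − 3.5×26)×10 = 3620 mm²; tension across gage: (79 − 1×26)×10 = 530 mm². R_n = min(0.6×450×3620, 0.6×345×5440) + 1.0×450×530 = min(977.4, 1126.1) + 238.5 = 1215.9 kN. φR_n = 0.75 × 1215.9 = 911.9 kN.
Tension yield (gross): A_g = 199×10 = 1990 mm². φR_n = 0.90 × 345 × 1990 = 617.9 kN.
Governing: min(1069.7, 1304.1, 911.9, 617.9) = 617.9 kN → gross-section yield.

617.9 kN (gross-section yield governs)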